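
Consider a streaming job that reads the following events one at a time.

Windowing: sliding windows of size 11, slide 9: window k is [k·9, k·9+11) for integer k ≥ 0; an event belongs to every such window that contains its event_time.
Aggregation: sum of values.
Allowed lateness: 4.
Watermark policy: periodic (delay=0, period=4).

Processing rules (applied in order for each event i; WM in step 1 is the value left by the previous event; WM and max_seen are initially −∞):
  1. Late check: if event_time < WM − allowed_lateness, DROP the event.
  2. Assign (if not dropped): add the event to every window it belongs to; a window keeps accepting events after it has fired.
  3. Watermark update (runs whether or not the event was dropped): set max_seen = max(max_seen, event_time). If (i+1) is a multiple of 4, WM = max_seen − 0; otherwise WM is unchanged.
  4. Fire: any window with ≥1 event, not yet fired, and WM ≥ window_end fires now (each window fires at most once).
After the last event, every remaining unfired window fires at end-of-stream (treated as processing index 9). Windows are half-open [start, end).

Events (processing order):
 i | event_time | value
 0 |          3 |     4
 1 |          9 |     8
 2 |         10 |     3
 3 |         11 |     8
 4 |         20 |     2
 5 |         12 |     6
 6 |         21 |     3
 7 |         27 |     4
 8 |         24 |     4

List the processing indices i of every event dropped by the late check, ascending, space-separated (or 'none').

none

i=0 t=3 v=4: → [0,11); WM=−∞
i=1 t=9 v=8: → [9,20),[0,11); WM=−∞
i=2 t=10 v=3: → [9,20),[0,11); WM=−∞
i=3 t=11 v=8: → [9,20); WM=11; [0,11) fires=15
i=4 t=20 v=2: → [18,29); WM=11
i=5 t=12 v=6: → [9,20); WM=11
i=6 t=21 v=3: → [18,29); WM=11
i=7 t=27 v=4: → [27,38),[18,29); WM=27; [9,20) fires=25
i=8 t=24 v=4: → [18,29); WM=27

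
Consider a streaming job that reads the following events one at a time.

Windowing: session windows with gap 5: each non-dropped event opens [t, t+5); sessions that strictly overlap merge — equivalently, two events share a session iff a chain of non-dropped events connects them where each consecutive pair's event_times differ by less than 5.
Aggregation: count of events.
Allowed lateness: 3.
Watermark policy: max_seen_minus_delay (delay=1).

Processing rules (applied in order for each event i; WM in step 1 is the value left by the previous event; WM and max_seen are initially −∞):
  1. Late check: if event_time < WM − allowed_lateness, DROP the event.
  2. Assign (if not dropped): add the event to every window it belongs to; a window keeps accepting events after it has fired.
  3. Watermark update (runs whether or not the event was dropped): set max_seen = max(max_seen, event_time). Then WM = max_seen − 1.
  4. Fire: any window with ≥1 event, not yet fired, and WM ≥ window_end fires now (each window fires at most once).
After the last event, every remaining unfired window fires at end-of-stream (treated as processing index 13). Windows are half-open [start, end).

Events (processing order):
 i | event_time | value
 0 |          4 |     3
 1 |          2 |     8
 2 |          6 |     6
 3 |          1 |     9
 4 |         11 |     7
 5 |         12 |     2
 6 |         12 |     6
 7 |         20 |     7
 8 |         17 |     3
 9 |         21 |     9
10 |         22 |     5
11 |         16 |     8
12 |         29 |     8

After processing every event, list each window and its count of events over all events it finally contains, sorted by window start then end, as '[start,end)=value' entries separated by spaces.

[2,11)=3 [11,17)=3 [17,27)=4 [29,34)=1

i=0 t=4 v=3: → [4,9); WM=3
i=1 t=2 v=8: → [2,9); WM=3
i=2 t=6 v=6: → [2,11); WM=5
i=3 t=1 v=9: DROP (t<5-3); WM=5
i=4 t=11 v=7: → [11,16); WM=10
i=5 t=12 v=2: → [11,17); WM=11
i=6 t=12 v=6: → [11,17); WM=11
i=7 t=20 v=7: → [20,25); WM=19
i=8 t=17 v=3: → [17,25); WM=19
i=9 t=21 v=9: → [17,26); WM=20
i=10 t=22 v=5: → [17,27); WM=21
i=11 t=16 v=8: DROP (t<21-3); WM=21
i=12 t=29 v=8: → [29,34); WM=28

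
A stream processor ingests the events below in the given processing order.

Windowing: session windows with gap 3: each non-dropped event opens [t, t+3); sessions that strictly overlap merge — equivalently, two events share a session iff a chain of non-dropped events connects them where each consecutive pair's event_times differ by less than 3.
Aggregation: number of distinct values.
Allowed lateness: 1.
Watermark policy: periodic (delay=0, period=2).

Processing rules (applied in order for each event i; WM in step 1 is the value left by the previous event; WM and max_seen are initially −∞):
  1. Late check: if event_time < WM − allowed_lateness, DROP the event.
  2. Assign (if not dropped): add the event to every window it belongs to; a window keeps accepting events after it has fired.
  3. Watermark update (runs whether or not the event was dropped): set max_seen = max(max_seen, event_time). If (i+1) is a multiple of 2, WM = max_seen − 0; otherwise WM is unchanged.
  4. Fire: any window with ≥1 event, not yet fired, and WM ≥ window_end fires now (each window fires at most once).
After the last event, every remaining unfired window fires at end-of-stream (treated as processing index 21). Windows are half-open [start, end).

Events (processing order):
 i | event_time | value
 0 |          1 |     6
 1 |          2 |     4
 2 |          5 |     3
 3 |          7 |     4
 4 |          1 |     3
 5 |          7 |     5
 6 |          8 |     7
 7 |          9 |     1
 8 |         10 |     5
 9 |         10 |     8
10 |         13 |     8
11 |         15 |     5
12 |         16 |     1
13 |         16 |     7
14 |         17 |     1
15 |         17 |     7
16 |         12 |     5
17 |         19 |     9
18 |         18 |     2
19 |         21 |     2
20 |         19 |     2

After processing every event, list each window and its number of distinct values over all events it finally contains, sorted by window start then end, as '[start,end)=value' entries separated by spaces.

[1,5)=2 [5,13)=6 [13,24)=6

i=0 t=1 v=6: → [1,4); WM=−∞
i=1 t=2 v=4: → [1,5); WM=2
i=2 t=5 v=3: → [5,8); WM=2
i=3 t=7 v=4: → [5,10); WM=7
i=4 t=1 v=3: DROP (t<7-1); WM=7
i=5 t=7 v=5: → [5,10); WM=7
i=6 t=8 v=7: → [5,11); WM=7
i=7 t=9 v=1: → [5,12); WM=9
i=8 t=10 v=5: → [5,13); WM=9
i=9 t=10 v=8: → [5,13); WM=10
i=10 t=13 v=8: → [13,16); WM=10
i=11 t=15 v=5: → [13,18); WM=15
i=12 t=16 v=1: → [13,19); WM=15
i=13 t=16 v=7: → [13,19); WM=16
i=14 t=17 v=1: → [13,20); WM=16
i=15 t=17 v=7: → [13,20); WM=17
i=16 t=12 v=5: DROP (t<17-1); WM=17
i=17 t=19 v=9: → [13,22); WM=19
i=18 t=18 v=2: → [13,22); WM=19
i=19 t=21 v=2: → [13,24); WM=21
i=20 t=19 v=2: DROP (t<21-1); WM=21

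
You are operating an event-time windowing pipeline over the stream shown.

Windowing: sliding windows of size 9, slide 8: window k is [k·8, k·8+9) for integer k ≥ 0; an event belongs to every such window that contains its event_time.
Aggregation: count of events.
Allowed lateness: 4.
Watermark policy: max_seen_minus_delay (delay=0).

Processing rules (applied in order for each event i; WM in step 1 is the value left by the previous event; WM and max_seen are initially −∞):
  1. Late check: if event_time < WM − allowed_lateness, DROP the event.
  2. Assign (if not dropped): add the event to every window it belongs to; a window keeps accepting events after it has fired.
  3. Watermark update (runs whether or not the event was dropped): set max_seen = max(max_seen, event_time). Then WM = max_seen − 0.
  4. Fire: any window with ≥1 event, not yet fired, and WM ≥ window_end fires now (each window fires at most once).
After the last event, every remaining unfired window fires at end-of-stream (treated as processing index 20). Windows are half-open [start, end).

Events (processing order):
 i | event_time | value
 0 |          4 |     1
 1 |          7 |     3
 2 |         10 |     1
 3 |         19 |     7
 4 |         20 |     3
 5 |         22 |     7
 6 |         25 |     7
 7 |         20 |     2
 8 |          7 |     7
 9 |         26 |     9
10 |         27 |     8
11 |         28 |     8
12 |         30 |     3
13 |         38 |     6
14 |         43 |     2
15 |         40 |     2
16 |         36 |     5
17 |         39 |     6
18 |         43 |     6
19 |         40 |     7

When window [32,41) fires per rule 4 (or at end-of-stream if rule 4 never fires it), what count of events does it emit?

i=0 t=4 v=1: → [0,9); WM=4
i=1 t=7 v=3: → [0,9); WM=7
i=2 t=10 v=1: → [8,17); WM=10; [0,9) fires=2
i=3 t=19 v=7: → [16,25); WM=19; [8,17) fires=1
i=4 t=20 v=3: → [16,25); WM=20
i=5 t=22 v=7: → [16,25); WM=22
i=6 t=25 v=7: → [24,33); WM=25; [16,25) fires=3
i=7 t=20 v=2: DROP (t<25-4); WM=25
i=8 t=7 v=7: DROP (t<25-4); WM=25
i=9 t=26 v=9: → [24,33); WM=26
i=10 t=27 v=8: → [24,33); WM=27
i=11 t=28 v=8: → [24,33); WM=28
i=12 t=30 v=3: → [24,33); WM=30
i=13 t=38 v=6: → [32,41); WM=38; [24,33) fires=5
i=14 t=43 v=2: → [40,49); WM=43; [32,41) fires=1
i=15 t=40 v=2: → [40,49),[32,41); WM=43
i=16 t=36 v=5: DROP (t<43-4); WM=43
i=17 t=39 v=6: → [32,41); WM=43
i=18 t=43 v=6: → [40,49); WM=43
i=19 t=40 v=7: → [40,49),[32,41); WM=43

1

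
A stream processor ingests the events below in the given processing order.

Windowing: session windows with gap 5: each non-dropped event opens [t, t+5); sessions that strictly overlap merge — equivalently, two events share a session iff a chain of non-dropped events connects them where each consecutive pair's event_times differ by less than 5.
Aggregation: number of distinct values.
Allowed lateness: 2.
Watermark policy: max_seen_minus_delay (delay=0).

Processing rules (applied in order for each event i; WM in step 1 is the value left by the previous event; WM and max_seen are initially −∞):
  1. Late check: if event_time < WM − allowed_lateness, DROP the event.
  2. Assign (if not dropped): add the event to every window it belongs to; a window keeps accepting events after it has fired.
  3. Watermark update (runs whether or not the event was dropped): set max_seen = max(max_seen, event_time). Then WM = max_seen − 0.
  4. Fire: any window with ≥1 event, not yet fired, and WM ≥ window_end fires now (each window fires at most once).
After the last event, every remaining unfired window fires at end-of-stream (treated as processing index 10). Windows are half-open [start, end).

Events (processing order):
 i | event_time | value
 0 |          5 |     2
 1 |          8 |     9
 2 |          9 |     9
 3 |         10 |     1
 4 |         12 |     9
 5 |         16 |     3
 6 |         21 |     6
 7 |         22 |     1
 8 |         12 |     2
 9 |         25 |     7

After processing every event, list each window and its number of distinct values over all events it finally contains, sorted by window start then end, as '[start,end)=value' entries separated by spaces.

[5,21)=4 [21,30)=3

i=0 t=5 v=2: → [5,10); WM=5
i=1 t=8 v=9: → [5,13); WM=8
i=2 t=9 v=9: → [5,14); WM=9
i=3 t=10 v=1: → [5,15); WM=10
i=4 t=12 v=9: → [5,17); WM=12
i=5 t=16 v=3: → [5,21); WM=16
i=6 t=21 v=6: → [21,26); WM=21
i=7 t=22 v=1: → [21,27); WM=22
i=8 t=12 v=2: DROP (t<22-2); WM=22
i=9 t=25 v=7: → [21,30); WM=25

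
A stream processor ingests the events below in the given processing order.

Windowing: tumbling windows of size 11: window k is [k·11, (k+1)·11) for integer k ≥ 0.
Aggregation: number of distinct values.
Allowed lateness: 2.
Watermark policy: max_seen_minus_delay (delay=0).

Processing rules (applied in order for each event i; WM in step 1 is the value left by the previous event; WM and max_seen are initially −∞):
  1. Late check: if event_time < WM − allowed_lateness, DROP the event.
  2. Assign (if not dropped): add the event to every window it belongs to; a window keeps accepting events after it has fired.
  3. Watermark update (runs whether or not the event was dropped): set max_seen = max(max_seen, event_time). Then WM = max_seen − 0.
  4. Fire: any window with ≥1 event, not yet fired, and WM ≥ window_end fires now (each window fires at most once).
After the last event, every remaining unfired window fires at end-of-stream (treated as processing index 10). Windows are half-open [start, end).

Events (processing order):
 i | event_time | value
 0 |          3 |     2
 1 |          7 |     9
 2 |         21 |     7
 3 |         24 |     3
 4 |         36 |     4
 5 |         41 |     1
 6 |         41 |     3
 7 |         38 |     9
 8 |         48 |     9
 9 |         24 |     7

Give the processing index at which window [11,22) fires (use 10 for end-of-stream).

i=0 t=3 v=2: → [0,11); WM=3
i=1 t=7 v=9: → [0,11); WM=7
i=2 t=21 v=7: → [11,22); WM=21; [0,11) fires=2
i=3 t=24 v=3: → [22,33); WM=24; [11,22) fires=1
i=4 t=36 v=4: → [33,44); WM=36; [22,33) fires=1
i=5 t=41 v=1: → [33,44); WM=41
i=6 t=41 v=3: → [33,44); WM=41
i=7 t=38 v=9: DROP (t<41-2); WM=41
i=8 t=48 v=9: → [44,55); WM=48; [33,44) fires=3
i=9 t=24 v=7: DROP (t<48-2); WM=48

3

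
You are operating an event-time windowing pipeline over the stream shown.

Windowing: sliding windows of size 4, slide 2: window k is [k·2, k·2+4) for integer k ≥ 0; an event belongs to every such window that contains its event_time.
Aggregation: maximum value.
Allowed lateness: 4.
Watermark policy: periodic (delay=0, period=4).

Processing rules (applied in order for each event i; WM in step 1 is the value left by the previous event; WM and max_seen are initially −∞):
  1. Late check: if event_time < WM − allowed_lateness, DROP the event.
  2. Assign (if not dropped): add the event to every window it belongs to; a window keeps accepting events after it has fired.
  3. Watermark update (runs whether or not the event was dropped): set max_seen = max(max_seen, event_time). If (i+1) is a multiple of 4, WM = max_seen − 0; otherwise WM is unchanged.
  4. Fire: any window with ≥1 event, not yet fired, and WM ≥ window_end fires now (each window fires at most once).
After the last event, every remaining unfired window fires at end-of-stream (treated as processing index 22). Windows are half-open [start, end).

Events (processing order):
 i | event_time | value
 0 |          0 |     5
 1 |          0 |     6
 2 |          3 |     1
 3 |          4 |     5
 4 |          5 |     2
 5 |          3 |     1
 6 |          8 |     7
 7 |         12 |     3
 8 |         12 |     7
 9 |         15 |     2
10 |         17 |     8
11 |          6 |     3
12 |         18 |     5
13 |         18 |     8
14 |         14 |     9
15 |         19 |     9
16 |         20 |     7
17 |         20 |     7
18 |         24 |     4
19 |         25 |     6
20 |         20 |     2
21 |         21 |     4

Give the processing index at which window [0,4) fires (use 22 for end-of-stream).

i=0 t=0 v=5: → [0,4); WM=−∞
i=1 t=0 v=6: → [0,4); WM=−∞
i=2 t=3 v=1: → [2,6),[0,4); WM=−∞
i=3 t=4 v=5: → [4,8),[2,6); WM=4; [0,4) fires=6
i=4 t=5 v=2: → [4,8),[2,6); WM=4
i=5 t=3 v=1: → [2,6),[0,4); WM=4
i=6 t=8 v=7: → [8,12),[6,10); WM=4
i=7 t=12 v=3: → [12,16),[10,14); WM=12; [2,6) fires=5 [4,8) fires=5 [6,10) fires=7 [8,12) fires=7
i=8 t=12 v=7: → [12,16),[10,14); WM=12
i=9 t=15 v=2: → [14,18),[12,16); WM=12
i=10 t=17 v=8: → [16,20),[14,18); WM=12
i=11 t=6 v=3: DROP (t<12-4); WM=17; [10,14) fires=7 [12,16) fires=7
i=12 t=18 v=5: → [18,22),[16,20); WM=17
i=13 t=18 v=8: → [18,22),[16,20); WM=17
i=14 t=14 v=9: → [14,18),[12,16); WM=17
i=15 t=19 v=9: → [18,22),[16,20); WM=19; [14,18) fires=9
i=16 t=20 v=7: → [20,24),[18,22); WM=19
i=17 t=20 v=7: → [20,24),[18,22); WM=19
i=18 t=24 v=4: → [24,28),[22,26); WM=19
i=19 t=25 v=6: → [24,28),[22,26); WM=25; [16,20) fires=9 [18,22) fires=9 [20,24) fires=7
i=20 t=20 v=2: DROP (t<25-4); WM=25
i=21 t=21 v=4: → [20,24),[18,22); WM=25

3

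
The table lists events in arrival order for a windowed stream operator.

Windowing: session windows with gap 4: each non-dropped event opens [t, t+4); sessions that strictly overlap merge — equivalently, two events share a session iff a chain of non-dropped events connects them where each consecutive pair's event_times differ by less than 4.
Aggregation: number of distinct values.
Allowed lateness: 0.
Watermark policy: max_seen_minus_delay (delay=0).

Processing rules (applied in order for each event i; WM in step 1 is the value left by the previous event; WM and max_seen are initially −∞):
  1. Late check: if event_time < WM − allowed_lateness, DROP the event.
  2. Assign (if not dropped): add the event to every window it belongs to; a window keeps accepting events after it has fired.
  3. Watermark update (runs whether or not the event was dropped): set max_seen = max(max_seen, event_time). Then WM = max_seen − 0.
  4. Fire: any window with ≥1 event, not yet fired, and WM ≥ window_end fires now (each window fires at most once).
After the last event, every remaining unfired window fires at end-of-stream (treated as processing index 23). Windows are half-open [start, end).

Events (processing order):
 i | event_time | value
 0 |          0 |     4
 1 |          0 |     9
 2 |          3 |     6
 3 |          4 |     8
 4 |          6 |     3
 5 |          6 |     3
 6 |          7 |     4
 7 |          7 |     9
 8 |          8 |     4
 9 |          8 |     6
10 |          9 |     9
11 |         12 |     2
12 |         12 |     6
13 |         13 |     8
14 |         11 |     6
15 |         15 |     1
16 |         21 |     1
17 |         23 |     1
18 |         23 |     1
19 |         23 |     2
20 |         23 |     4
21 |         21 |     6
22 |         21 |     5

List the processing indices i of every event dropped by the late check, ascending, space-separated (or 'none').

14 21 22

i=0 t=0 v=4: → [0,4); WM=0
i=1 t=0 v=9: → [0,4); WM=0
i=2 t=3 v=6: → [0,7); WM=3
i=3 t=4 v=8: → [0,8); WM=4
i=4 t=6 v=3: → [0,10); WM=6
i=5 t=6 v=3: → [0,10); WM=6
i=6 t=7 v=4: → [0,11); WM=7
i=7 t=7 v=9: → [0,11); WM=7
i=8 t=8 v=4: → [0,12); WM=8
i=9 t=8 v=6: → [0,12); WM=8
i=10 t=9 v=9: → [0,13); WM=9
i=11 t=12 v=2: → [0,16); WM=12
i=12 t=12 v=6: → [0,16); WM=12
i=13 t=13 v=8: → [0,17); WM=13
i=14 t=11 v=6: DROP (t<13-0); WM=13
i=15 t=15 v=1: → [0,19); WM=15
i=16 t=21 v=1: → [21,25); WM=21
i=17 t=23 v=1: → [21,27); WM=23
i=18 t=23 v=1: → [21,27); WM=23
i=19 t=23 v=2: → [21,27); WM=23
i=20 t=23 v=4: → [21,27); WM=23
i=21 t=21 v=6: DROP (t<23-0); WM=23
i=22 t=21 v=5: DROP (t<23-0); WM=23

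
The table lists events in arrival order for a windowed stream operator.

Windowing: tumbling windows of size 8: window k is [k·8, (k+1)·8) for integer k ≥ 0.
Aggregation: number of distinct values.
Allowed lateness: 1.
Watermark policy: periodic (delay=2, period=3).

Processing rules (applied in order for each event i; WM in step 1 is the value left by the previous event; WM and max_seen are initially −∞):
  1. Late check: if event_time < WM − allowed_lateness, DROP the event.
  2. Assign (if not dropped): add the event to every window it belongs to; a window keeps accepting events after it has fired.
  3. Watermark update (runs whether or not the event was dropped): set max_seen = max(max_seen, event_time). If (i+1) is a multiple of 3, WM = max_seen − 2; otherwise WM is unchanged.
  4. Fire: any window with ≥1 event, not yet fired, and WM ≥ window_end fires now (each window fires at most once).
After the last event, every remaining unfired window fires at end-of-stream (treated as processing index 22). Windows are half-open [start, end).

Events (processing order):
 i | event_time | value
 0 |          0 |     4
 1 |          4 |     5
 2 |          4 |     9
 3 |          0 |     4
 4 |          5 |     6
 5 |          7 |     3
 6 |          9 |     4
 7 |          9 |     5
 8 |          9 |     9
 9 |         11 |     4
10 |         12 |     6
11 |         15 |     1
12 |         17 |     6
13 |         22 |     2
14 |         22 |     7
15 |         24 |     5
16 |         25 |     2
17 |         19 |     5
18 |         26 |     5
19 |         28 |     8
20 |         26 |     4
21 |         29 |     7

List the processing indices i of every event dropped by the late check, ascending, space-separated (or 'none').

i=0 t=0 v=4: → [0,8); WM=−∞
i=1 t=4 v=5: → [0,8); WM=−∞
i=2 t=4 v=9: → [0,8); WM=2
i=3 t=0 v=4: DROP (t<2-1); WM=2
i=4 t=5 v=6: → [0,8); WM=2
i=5 t=7 v=3: → [0,8); WM=5
i=6 t=9 v=4: → [8,16); WM=5
i=7 t=9 v=5: → [8,16); WM=5
i=8 t=9 v=9: → [8,16); WM=7
i=9 t=11 v=4: → [8,16); WM=7
i=10 t=12 v=6: → [8,16); WM=7
i=11 t=15 v=1: → [8,16); WM=13; [0,8) fires=5
i=12 t=17 v=6: → [16,24); WM=13
i=13 t=22 v=2: → [16,24); WM=13
i=14 t=22 v=7: → [16,24); WM=20; [8,16) fires=5
i=15 t=24 v=5: → [24,32); WM=20
i=16 t=25 v=2: → [24,32); WM=20
i=17 t=19 v=5: → [16,24); WM=23
i=18 t=26 v=5: → [24,32); WM=23
i=19 t=28 v=8: → [24,32); WM=23
i=20 t=26 v=4: → [24,32); WM=26; [16,24) fires=4
i=21 t=29 v=7: → [24,32); WM=26

3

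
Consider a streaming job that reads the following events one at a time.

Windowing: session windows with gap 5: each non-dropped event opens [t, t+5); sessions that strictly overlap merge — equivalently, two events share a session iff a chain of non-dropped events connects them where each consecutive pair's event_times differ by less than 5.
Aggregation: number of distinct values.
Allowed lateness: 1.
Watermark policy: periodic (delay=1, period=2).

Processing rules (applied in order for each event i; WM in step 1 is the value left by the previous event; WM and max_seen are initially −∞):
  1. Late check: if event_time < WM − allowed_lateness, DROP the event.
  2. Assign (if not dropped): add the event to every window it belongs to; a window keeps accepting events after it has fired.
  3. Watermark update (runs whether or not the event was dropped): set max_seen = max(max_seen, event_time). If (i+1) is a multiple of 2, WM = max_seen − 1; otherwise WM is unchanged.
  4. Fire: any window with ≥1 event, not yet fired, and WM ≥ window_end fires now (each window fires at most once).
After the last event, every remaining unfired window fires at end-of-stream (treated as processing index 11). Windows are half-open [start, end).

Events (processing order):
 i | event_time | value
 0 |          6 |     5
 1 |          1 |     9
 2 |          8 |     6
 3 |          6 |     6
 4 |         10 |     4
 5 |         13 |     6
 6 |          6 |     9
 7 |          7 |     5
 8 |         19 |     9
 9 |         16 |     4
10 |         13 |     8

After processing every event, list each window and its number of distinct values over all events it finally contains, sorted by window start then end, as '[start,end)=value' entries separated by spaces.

i=0 t=6 v=5: → [6,11); WM=−∞
i=1 t=1 v=9: → [1,6); WM=5
i=2 t=8 v=6: → [6,13); WM=5
i=3 t=6 v=6: → [6,13); WM=7
i=4 t=10 v=4: → [6,15); WM=7
i=5 t=13 v=6: → [6,18); WM=12
i=6 t=6 v=9: DROP (t<12-1); WM=12
i=7 t=7 v=5: DROP (t<12-1); WM=12
i=8 t=19 v=9: → [19,24); WM=12
i=9 t=16 v=4: → [6,24); WM=18
i=10 t=13 v=8: DROP (t<18-1); WM=18

[1,6)=1 [6,24)=4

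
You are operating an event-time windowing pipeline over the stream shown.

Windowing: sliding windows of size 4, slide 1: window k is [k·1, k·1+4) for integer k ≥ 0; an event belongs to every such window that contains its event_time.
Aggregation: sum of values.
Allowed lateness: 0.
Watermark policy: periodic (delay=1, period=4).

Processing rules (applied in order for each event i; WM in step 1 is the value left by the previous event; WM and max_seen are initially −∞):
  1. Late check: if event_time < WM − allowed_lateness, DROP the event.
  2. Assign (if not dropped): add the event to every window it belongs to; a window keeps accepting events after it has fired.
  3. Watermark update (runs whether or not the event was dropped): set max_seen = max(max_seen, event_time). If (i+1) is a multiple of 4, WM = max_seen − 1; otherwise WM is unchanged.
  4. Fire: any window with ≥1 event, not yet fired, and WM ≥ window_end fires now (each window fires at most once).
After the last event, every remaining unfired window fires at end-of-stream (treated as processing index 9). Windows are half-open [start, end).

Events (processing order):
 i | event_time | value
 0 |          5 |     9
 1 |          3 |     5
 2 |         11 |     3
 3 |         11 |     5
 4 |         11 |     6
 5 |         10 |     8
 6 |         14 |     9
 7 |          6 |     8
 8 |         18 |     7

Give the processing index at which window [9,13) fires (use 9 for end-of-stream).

7

i=0 t=5 v=9: → [5,9),[4,8),[3,7),[2,6); WM=−∞
i=1 t=3 v=5: → [3,7),[2,6),[1,5),[0,4); WM=−∞
i=2 t=11 v=3: → [11,15),[10,14),[9,13),[8,12); WM=−∞
i=3 t=11 v=5: → [11,15),[10,14),[9,13),[8,12); WM=10; [0,4) fires=5 [1,5) fires=5 [2,6) fires=14 [3,7) fires=14 [4,8) fires=9 [5,9) fires=9
i=4 t=11 v=6: → [11,15),[10,14),[9,13),[8,12); WM=10
i=5 t=10 v=8: → [10,14),[9,13),[8,12),[7,11); WM=10
i=6 t=14 v=9: → [14,18),[13,17),[12,16),[11,15); WM=10
i=7 t=6 v=8: DROP (t<10-0); WM=13; [7,11) fires=8 [8,12) fires=22 [9,13) fires=22
i=8 t=18 v=7: → [18,22),[17,21),[16,20),[15,19); WM=13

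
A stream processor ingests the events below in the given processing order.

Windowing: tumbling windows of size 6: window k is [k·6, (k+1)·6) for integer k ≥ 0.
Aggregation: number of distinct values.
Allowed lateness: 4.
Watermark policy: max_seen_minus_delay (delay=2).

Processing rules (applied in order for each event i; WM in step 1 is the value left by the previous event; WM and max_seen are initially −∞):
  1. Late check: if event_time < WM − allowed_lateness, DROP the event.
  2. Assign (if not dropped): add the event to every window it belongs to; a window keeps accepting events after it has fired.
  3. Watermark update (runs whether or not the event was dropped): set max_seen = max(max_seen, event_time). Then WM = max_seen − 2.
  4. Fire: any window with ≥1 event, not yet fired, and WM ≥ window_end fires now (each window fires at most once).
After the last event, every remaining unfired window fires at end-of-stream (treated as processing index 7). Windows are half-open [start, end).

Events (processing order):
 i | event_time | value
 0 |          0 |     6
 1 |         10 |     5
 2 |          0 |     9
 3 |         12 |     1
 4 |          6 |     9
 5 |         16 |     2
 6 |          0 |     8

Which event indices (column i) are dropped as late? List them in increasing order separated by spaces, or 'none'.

i=0 t=0 v=6: → [0,6); WM=-2
i=1 t=10 v=5: → [6,12); WM=8; [0,6) fires=1
i=2 t=0 v=9: DROP (t<8-4); WM=8
i=3 t=12 v=1: → [12,18); WM=10
i=4 t=6 v=9: → [6,12); WM=10
i=5 t=16 v=2: → [12,18); WM=14; [6,12) fires=2
i=6 t=0 v=8: DROP (t<14-4); WM=14

2 6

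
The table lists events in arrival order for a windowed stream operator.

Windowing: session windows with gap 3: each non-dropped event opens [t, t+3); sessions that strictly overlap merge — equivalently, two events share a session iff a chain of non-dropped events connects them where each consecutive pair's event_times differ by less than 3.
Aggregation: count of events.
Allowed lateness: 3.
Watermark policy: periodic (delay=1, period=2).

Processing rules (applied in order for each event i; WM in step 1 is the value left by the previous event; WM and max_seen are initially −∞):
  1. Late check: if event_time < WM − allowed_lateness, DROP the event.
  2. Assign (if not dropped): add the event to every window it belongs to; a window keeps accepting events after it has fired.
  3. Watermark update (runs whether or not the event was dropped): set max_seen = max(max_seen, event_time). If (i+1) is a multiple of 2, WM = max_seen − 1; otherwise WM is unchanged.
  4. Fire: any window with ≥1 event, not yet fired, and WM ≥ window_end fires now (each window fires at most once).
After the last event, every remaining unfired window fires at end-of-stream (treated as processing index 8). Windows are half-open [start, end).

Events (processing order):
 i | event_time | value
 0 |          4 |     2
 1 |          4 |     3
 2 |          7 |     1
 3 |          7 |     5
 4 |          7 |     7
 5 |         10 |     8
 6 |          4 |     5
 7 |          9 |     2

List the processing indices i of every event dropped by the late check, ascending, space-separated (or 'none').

i=0 t=4 v=2: → [4,7); WM=−∞
i=1 t=4 v=3: → [4,7); WM=3
i=2 t=7 v=1: → [7,10); WM=3
i=3 t=7 v=5: → [7,10); WM=6
i=4 t=7 v=7: → [7,10); WM=6
i=5 t=10 v=8: → [10,13); WM=9
i=6 t=4 v=5: DROP (t<9-3); WM=9
i=7 t=9 v=2: → [7,13); WM=9

6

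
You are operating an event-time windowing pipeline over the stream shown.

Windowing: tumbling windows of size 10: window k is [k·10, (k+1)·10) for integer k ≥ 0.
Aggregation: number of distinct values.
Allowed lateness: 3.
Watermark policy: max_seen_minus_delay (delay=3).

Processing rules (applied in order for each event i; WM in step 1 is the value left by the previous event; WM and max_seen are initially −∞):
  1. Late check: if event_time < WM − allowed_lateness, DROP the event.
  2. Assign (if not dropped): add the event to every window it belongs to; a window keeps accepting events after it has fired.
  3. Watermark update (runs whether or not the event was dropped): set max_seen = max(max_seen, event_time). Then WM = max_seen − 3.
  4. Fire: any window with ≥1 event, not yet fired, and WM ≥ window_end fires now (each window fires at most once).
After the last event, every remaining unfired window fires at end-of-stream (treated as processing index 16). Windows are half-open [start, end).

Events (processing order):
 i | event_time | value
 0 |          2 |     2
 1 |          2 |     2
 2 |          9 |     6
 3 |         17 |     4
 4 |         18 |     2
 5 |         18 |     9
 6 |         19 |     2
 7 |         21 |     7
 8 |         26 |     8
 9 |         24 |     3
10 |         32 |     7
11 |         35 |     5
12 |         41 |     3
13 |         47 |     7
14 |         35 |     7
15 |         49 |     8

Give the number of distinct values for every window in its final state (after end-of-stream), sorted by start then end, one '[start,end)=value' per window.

i=0 t=2 v=2: → [0,10); WM=-1
i=1 t=2 v=2: → [0,10); WM=-1
i=2 t=9 v=6: → [0,10); WM=6
i=3 t=17 v=4: → [10,20); WM=14; [0,10) fires=2
i=4 t=18 v=2: → [10,20); WM=15
i=5 t=18 v=9: → [10,20); WM=15
i=6 t=19 v=2: → [10,20); WM=16
i=7 t=21 v=7: → [20,30); WM=18
i=8 t=26 v=8: → [20,30); WM=23; [10,20) fires=3
i=9 t=24 v=3: → [20,30); WM=23
i=10 t=32 v=7: → [30,40); WM=29
i=11 t=35 v=5: → [30,40); WM=32; [20,30) fires=3
i=12 t=41 v=3: → [40,50); WM=38
i=13 t=47 v=7: → [40,50); WM=44; [30,40) fires=2
i=14 t=35 v=7: DROP (t<44-3); WM=44
i=15 t=49 v=8: → [40,50); WM=46

[0,10)=2 [10,20)=3 [20,30)=3 [30,40)=2 [40,50)=3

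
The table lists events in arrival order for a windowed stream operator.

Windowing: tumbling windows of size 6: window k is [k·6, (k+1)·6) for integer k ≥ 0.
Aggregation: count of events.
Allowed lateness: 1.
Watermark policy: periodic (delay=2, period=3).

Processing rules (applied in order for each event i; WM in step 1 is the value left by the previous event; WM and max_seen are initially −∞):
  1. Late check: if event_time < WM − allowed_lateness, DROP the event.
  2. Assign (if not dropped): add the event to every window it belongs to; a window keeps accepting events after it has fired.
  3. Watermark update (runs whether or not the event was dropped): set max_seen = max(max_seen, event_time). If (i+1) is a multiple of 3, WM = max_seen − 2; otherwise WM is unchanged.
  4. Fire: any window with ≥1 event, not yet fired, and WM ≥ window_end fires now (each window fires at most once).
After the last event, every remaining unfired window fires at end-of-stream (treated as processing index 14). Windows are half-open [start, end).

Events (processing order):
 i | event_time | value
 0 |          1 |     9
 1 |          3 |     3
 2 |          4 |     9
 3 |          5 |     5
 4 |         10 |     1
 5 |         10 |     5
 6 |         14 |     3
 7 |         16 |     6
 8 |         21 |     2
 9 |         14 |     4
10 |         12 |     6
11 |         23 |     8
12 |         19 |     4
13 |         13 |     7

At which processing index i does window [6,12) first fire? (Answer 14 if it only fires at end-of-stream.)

8

i=0 t=1 v=9: → [0,6); WM=−∞
i=1 t=3 v=3: → [0,6); WM=−∞
i=2 t=4 v=9: → [0,6); WM=2
i=3 t=5 v=5: → [0,6); WM=2
i=4 t=10 v=1: → [6,12); WM=2
i=5 t=10 v=5: → [6,12); WM=8; [0,6) fires=4
i=6 t=14 v=3: → [12,18); WM=8
i=7 t=16 v=6: → [12,18); WM=8
i=8 t=21 v=2: → [18,24); WM=19; [6,12) fires=2 [12,18) fires=2
i=9 t=14 v=4: DROP (t<19-1); WM=19
i=10 t=12 v=6: DROP (t<19-1); WM=19
i=11 t=23 v=8: → [18,24); WM=21
i=12 t=19 v=4: DROP (t<21-1); WM=21
i=13 t=13 v=7: DROP (t<21-1); WM=21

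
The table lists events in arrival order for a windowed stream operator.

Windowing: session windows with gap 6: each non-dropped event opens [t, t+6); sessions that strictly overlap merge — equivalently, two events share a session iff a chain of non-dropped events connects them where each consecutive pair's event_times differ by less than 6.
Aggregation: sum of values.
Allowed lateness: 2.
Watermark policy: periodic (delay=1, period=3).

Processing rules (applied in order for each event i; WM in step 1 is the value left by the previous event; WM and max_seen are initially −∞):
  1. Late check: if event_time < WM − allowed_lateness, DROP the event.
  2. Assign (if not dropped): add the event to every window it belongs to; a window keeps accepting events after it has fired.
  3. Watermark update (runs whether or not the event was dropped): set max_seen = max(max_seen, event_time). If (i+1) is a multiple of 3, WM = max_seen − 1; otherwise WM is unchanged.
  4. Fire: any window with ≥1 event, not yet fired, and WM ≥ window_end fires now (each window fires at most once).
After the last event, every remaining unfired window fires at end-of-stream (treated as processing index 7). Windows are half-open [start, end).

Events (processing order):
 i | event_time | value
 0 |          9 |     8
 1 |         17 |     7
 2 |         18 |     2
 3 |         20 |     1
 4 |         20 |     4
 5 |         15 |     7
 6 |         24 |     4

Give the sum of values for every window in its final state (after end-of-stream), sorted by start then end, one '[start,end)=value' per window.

[9,15)=8 [15,30)=25

i=0 t=9 v=8: → [9,15); WM=−∞
i=1 t=17 v=7: → [17,23); WM=−∞
i=2 t=18 v=2: → [17,24); WM=17
i=3 t=20 v=1: → [17,26); WM=17
i=4 t=20 v=4: → [17,26); WM=17
i=5 t=15 v=7: → [15,26); WM=19
i=6 t=24 v=4: → [15,30); WM=19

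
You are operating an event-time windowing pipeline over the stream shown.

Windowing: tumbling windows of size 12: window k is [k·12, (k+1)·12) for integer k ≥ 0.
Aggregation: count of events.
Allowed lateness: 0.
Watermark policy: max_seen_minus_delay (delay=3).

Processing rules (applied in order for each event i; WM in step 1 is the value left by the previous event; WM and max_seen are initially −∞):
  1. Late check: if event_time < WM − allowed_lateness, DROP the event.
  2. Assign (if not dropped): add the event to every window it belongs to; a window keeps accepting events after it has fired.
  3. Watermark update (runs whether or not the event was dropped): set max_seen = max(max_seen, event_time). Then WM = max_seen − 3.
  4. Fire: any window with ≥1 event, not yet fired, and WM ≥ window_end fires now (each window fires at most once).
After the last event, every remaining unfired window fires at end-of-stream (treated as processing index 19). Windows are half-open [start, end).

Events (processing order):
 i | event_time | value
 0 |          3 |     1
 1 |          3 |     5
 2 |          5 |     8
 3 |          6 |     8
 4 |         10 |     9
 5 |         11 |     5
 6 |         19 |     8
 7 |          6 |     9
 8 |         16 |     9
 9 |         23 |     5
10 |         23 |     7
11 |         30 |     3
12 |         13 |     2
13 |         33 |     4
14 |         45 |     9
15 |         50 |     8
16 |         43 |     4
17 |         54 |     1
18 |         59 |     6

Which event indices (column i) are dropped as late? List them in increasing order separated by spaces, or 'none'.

7 12 16

i=0 t=3 v=1: → [0,12); WM=0
i=1 t=3 v=5: → [0,12); WM=0
i=2 t=5 v=8: → [0,12); WM=2
i=3 t=6 v=8: → [0,12); WM=3
i=4 t=10 v=9: → [0,12); WM=7
i=5 t=11 v=5: → [0,12); WM=8
i=6 t=19 v=8: → [12,24); WM=16; [0,12) fires=6
i=7 t=6 v=9: DROP (t<16-0); WM=16
i=8 t=16 v=9: → [12,24); WM=16
i=9 t=23 v=5: → [12,24); WM=20
i=10 t=23 v=7: → [12,24); WM=20
i=11 t=30 v=3: → [24,36); WM=27; [12,24) fires=4
i=12 t=13 v=2: DROP (t<27-0); WM=27
i=13 t=33 v=4: → [24,36); WM=30
i=14 t=45 v=9: → [36,48); WM=42; [24,36) fires=2
i=15 t=50 v=8: → [48,60); WM=47
i=16 t=43 v=4: DROP (t<47-0); WM=47
i=17 t=54 v=1: → [48,60); WM=51; [36,48) fires=1
i=18 t=59 v=6: → [48,60); WM=56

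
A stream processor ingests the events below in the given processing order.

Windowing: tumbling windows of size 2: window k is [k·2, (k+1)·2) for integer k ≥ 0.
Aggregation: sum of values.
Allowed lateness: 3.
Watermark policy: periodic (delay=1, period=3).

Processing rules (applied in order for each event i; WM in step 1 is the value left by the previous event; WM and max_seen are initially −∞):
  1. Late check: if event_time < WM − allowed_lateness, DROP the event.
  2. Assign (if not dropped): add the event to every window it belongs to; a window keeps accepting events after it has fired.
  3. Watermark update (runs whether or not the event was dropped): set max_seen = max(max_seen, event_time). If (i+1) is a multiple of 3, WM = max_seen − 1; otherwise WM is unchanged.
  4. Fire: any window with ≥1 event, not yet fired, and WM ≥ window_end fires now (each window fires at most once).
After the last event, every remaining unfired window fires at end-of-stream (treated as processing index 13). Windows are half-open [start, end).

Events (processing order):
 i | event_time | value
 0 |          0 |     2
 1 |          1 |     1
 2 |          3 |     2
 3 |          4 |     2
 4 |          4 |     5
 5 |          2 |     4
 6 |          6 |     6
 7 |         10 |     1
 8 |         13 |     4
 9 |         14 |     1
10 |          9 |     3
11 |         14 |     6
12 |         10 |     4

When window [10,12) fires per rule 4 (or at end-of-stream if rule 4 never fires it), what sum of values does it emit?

1

i=0 t=0 v=2: → [0,2); WM=−∞
i=1 t=1 v=1: → [0,2); WM=−∞
i=2 t=3 v=2: → [2,4); WM=2; [0,2) fires=3
i=3 t=4 v=2: → [4,6); WM=2
i=4 t=4 v=5: → [4,6); WM=2
i=5 t=2 v=4: → [2,4); WM=3
i=6 t=6 v=6: → [6,8); WM=3
i=7 t=10 v=1: → [10,12); WM=3
i=8 t=13 v=4: → [12,14); WM=12; [2,4) fires=6 [4,6) fires=7 [6,8) fires=6 [10,12) fires=1
i=9 t=14 v=1: → [14,16); WM=12
i=10 t=9 v=3: → [8,10); WM=12; [8,10) fires=3
i=11 t=14 v=6: → [14,16); WM=13
i=12 t=10 v=4: → [10,12); WM=13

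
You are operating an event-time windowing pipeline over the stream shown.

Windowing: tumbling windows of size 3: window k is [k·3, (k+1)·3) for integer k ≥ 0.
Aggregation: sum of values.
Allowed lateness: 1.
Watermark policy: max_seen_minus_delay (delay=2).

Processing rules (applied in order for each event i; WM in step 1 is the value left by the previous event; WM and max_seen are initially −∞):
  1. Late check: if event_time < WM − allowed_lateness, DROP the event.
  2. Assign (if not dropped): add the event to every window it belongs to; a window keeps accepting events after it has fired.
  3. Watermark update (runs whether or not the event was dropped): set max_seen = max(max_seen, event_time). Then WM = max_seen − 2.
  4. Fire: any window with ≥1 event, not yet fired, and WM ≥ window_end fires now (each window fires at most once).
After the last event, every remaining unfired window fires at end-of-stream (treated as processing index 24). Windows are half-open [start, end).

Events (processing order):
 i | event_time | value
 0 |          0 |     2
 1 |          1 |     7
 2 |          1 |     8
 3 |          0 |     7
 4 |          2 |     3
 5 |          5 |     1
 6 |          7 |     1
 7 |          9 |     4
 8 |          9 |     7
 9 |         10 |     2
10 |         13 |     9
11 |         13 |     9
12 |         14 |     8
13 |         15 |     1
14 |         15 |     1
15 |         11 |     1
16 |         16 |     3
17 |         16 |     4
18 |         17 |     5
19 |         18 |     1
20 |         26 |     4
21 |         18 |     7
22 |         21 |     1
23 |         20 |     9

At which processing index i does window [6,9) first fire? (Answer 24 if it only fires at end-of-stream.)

i=0 t=0 v=2: → [0,3); WM=-2
i=1 t=1 v=7: → [0,3); WM=-1
i=2 t=1 v=8: → [0,3); WM=-1
i=3 t=0 v=7: → [0,3); WM=-1
i=4 t=2 v=3: → [0,3); WM=0
i=5 t=5 v=1: → [3,6); WM=3; [0,3) fires=27
i=6 t=7 v=1: → [6,9); WM=5
i=7 t=9 v=4: → [9,12); WM=7; [3,6) fires=1
i=8 t=9 v=7: → [9,12); WM=7
i=9 t=10 v=2: → [9,12); WM=8
i=10 t=13 v=9: → [12,15); WM=11; [6,9) fires=1
i=11 t=13 v=9: → [12,15); WM=11
i=12 t=14 v=8: → [12,15); WM=12; [9,12) fires=13
i=13 t=15 v=1: → [15,18); WM=13
i=14 t=15 v=1: → [15,18); WM=13
i=15 t=11 v=1: DROP (t<13-1); WM=13
i=16 t=16 v=3: → [15,18); WM=14
i=17 t=16 v=4: → [15,18); WM=14
i=18 t=17 v=5: → [15,18); WM=15; [12,15) fires=26
i=19 t=18 v=1: → [18,21); WM=16
i=20 t=26 v=4: → [24,27); WM=24; [15,18) fires=14 [18,21) fires=1
i=21 t=18 v=7: DROP (t<24-1); WM=24
i=22 t=21 v=1: DROP (t<24-1); WM=24
i=23 t=20 v=9: DROP (t<24-1); WM=24

10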